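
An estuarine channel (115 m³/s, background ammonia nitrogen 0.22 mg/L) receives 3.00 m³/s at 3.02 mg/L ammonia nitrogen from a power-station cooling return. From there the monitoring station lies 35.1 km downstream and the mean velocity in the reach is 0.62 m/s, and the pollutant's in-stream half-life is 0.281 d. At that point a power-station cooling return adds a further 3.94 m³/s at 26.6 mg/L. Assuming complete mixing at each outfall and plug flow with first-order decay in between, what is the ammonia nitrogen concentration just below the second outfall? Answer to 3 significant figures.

Mass balance: C = (115.0·0.2200 + 3.000·3.020) / 118.0 = 34.36/118.0 = 0.2912 mg/L; combined flow 118.0 m³/s.
Travel time t = 35.1·1000 / 0.62 = 56610 s = 15.73 h.
Half-life 0.281 d → k = ln 2 / 0.281 = 2.467 d⁻¹.
Decay over the reach: 0.2912·exp(−kt) = 0.2912·0.1986 = 0.05784 mg/L.
Second outfall: C = (118.0·0.05784 + 3.940·26.60)/121.9 = 0.9154 mg/L.

0.915 mg/L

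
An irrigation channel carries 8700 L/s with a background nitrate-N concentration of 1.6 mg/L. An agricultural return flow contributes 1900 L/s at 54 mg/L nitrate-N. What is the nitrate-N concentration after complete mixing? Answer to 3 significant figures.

11.0 mg/L

After mixing, C = (8700·1.600 + 1900·54.00) / 10600 = 116500/10600 = 10.99 mg/L.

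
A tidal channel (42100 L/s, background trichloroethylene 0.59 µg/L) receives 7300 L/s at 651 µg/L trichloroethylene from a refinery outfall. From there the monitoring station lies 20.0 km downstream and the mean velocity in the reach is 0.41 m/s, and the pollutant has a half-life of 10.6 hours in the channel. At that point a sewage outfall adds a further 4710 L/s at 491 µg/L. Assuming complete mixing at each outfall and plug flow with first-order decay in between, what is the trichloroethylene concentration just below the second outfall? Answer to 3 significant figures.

After mixing, C = (42100·0.5900 + 7300·651.0) / 49400 = 4777000/49400 = 96.70 µg/L; combined flow 49400 L/s.
Travel time t = 20.0·1000 / 0.41 = 48780 s = 13.55 h.
Half-life 10.6 h → k = ln 2 / 10.6 = 0.06539 h⁻¹ = 1.569 d⁻¹.
After decay, C = 96.70 × e^(−kt) = 96.70 × 0.4123 = 39.87 µg/L.
Second outfall: C = (49400·39.87 + 4710·491.0)/54110 = 79.14 µg/L.

79.1 µg/L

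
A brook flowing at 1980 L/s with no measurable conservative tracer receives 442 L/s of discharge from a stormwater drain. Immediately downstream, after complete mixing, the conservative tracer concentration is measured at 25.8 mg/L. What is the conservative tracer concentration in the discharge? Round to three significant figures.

141 mg/L

Mass balance: 1980·0 + 442.0·Cₑ = 2422·25.80
→ Cₑ = (2422·25.80 − 1980·0) / 442.0 = 141.4 mg/L.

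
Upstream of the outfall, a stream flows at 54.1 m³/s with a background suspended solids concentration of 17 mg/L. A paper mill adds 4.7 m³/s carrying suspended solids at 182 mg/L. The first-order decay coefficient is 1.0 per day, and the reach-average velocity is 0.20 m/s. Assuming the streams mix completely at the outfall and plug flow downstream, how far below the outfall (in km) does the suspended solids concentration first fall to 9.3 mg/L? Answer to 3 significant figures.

20.3 km

Flow-weighted average: C = (54.10·17.00 + 4.700·182.0) / 58.80 = 1775/58.80 = 30.19 mg/L.
Set 30.19·exp(−k·t) = 9.3 → t = ln(30.19/9.3)/k = 101700 s = 28.26 h.
Distance = v·t = 0.20·101700 = 20350 m = 20.35 km.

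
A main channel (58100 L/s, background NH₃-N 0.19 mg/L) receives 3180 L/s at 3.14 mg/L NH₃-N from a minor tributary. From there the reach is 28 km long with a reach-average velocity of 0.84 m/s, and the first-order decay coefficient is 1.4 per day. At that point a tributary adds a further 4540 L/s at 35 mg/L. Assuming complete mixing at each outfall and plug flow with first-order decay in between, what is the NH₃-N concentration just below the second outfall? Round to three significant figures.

2.60 mg/L

Mass balance: C = (58100·0.1900 + 3180·3.140) / 61280 = 21020/61280 = 0.3431 mg/L; combined flow 61280 L/s.
Travel time t = 28·1000 / 0.84 = 33330 s = 9.259 h.
First-order decay: C = 0.3431·exp(−k·t) = 0.3431·0.5827 = 0.1999 mg/L.
At the second outfall, C = (61280·0.1999 + 4540·35.00) / (61280 + 4540) = 2.600 mg/L.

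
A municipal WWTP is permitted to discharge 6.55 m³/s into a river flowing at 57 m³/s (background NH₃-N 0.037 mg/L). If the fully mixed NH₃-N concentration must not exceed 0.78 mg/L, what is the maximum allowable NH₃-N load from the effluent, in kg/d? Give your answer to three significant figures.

4100 kg/d

Mass balance at the limit: 57.00·0.03700 + 6.550·Cₑ = 63.55·0.78 → Cₑ = 7.246 mg/L.
Load = 6.550 m³/s × 7.246 g/m³ × 86 400 s/d = 4101 kg/d.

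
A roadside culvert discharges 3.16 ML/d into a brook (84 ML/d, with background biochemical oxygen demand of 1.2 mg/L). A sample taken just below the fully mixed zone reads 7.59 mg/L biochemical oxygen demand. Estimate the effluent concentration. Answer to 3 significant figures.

Mass balance: 84.00·1.200 + 3.160·Cₑ = 87.16·7.590
→ Cₑ = (87.16·7.590 − 84.00·1.200) / 3.160 = 177.5 mg/L.

177 mg/L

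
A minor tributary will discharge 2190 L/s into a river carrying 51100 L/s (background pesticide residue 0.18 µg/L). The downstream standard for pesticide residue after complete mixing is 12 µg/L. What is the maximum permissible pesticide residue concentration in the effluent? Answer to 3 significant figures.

At the limit, (Qr·Cr + Qe·Cₑ)/(Qr + Qe) = 12:
Cₑ = (53290·12 − 51100·0.1800) / 2190 = 287.8 µg/L.

288 µg/L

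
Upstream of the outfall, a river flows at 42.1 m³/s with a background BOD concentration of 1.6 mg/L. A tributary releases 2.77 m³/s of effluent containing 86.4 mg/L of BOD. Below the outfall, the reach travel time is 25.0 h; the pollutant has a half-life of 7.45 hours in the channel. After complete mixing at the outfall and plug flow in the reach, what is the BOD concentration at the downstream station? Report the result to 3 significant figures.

0.668 mg/L

Conservation of mass: C = (42.10·1.600 + 2.770·86.40) / 44.87 = 306.7/44.87 = 6.835 mg/L.
Half-life 7.45 h → k = ln 2 / 7.45 = 0.09304 h⁻¹ = 2.233 d⁻¹.
First-order decay: C = 6.835·exp(−k·t) = 6.835·0.09769 = 0.6677 mg/L.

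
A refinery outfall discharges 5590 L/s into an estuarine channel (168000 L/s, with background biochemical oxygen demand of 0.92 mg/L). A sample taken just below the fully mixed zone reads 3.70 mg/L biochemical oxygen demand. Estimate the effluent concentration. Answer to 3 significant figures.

Mass balance: 168000·0.9200 + 5590·Cₑ = 173600·3.700
→ Cₑ = (173600·3.700 − 168000·0.9200) / 5590 = 87.25 mg/L.

87.2 mg/L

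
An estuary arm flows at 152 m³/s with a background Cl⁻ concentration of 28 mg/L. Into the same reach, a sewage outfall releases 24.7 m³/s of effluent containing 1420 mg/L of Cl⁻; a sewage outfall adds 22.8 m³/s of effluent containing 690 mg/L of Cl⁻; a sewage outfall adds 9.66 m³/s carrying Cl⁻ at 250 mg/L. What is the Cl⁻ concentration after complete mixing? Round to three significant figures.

Flow-weighted average: C = (152.0·28.00 + 24.70·1420 + 22.80·690.0 + 9.660·250.0) / 209.2 = 57480/209.2 = 274.8 mg/L.

275 mg/L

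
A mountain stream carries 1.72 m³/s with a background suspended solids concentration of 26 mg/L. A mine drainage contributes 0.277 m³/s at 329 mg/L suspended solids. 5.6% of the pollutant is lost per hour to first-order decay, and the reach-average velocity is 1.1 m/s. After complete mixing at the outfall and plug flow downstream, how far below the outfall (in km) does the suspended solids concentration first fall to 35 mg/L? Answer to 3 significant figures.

Mixed concentration C = ΣQC/ΣQ = (1.720·26.00 + 0.2770·329.0) / 1.997 = 135.9/1.997 = 68.03 mg/L.
5.6%/h lost → k = −ln(1 − 0.056) = 0.05763 h⁻¹.
Set 68.03·exp(−k·t) = 35 → t = ln(68.03/35)/k = 41520 s = 11.53 h.
Distance = v·t = 1.1·41520 = 45670 m = 45.67 km.

45.7 km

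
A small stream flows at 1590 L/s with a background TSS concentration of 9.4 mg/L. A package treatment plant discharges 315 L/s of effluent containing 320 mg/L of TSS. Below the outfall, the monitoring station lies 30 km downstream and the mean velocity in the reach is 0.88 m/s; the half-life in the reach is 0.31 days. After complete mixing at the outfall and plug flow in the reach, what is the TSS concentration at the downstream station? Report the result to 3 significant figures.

After mixing, C = (1590·9.400 + 315.0·320.0) / 1905 = 115700/1905 = 60.76 mg/L.
Travel time t = 30·1000 / 0.88 = 34090 s = 9.470 h.
Half-life 0.31 d → k = ln 2 / 0.31 = 2.236 d⁻¹.
First-order decay: C = 60.76·exp(−k·t) = 60.76·0.4139 = 25.15 mg/L.

25.1 mg/L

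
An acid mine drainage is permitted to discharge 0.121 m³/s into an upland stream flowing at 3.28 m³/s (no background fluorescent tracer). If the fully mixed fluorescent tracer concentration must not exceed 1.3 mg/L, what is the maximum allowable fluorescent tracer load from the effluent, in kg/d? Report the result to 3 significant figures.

382 kg/d

Mass balance at the limit: 3.280·0 + 0.1210·Cₑ = 3.401·1.3 → Cₑ = 36.54 mg/L.
Load = 0.1210 m³/s × 36.54 g/m³ × 86 400 s/d = 382.0 kg/d.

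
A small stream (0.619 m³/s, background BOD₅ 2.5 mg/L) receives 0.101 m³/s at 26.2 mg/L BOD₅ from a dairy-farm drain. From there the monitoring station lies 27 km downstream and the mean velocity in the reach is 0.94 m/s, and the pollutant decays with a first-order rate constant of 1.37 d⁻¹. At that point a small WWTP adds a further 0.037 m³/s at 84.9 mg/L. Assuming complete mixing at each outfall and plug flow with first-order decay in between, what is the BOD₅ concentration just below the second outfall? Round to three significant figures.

After mixing, C = (0.6190·2.500 + 0.1010·26.20) / 0.7200 = 4.194/0.7200 = 5.825 mg/L; combined flow 0.7200 m³/s.
Travel time t = 27·1000 / 0.94 = 28720 s = 7.979 h.
Decay over the reach: 5.825·exp(−kt) = 5.825·0.6342 = 3.694 mg/L.
At the second outfall, C = (0.7200·3.694 + 0.03700·84.90) / (0.7200 + 0.03700) = 7.663 mg/L.

7.66 mg/L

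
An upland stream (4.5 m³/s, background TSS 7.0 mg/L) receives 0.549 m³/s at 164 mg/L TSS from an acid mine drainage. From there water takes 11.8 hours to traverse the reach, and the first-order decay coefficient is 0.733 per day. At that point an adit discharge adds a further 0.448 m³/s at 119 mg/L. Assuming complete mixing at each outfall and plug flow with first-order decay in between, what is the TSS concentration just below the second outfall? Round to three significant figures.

25.1 mg/L

Mixed concentration C = ΣQC/ΣQ = (4.500·7.000 + 0.5490·164.0) / 5.049 = 121.5/5.049 = 24.07 mg/L; combined flow 5.049 m³/s.
First-order decay: C = 24.07·exp(−k·t) = 24.07·0.6974 = 16.79 mg/L.
At the second outfall, C = (5.049·16.79 + 0.4480·119.0) / (5.049 + 0.4480) = 25.12 mg/L.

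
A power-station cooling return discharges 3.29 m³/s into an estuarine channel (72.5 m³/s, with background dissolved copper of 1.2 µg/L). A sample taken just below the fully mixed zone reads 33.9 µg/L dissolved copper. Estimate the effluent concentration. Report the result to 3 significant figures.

754 µg/L

Mass balance: 72.50·1.200 + 3.290·Cₑ = 75.79·33.90
→ Cₑ = (75.79·33.90 − 72.50·1.200) / 3.290 = 754.5 µg/L.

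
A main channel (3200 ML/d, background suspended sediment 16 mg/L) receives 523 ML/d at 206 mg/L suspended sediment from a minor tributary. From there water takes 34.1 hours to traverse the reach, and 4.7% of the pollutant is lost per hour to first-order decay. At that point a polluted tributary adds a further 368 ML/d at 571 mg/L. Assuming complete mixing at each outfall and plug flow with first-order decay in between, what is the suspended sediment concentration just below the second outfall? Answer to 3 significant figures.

After mixing, C = (3200·16.00 + 523.0·206.0) / 3723 = 158900/3723 = 42.69 mg/L; combined flow 3723 ML/d.
4.7%/h lost → k = −ln(1 − 0.047) = 0.04814 h⁻¹.
Decay over the reach: 42.69·exp(−kt) = 42.69·0.1937 = 8.268 mg/L.
Second outfall: C = (3723·8.268 + 368.0·571.0)/4091 = 58.89 mg/L.

58.9 mg/L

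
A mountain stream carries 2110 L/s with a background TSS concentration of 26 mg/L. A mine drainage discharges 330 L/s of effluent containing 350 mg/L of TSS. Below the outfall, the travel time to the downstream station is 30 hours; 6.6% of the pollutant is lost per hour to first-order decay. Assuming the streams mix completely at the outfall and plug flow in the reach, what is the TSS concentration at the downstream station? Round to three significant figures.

9.00 mg/L

After mixing, C = (2110·26.00 + 330.0·350.0) / 2440 = 170400/2440 = 69.82 mg/L.
6.6%/h lost → k = −ln(1 − 0.066) = 0.06828 h⁻¹.
Decay over the reach: 69.82·exp(−kt) = 69.82·0.1289 = 9.003 mg/L.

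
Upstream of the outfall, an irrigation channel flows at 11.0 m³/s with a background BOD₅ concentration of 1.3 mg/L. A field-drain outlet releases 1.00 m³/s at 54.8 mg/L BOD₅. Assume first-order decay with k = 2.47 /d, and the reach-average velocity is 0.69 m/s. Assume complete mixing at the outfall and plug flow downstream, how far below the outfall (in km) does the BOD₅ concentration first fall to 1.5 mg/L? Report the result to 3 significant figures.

Flow-weighted average: C = (11.00·1.300 + 1.000·54.80) / 12.00 = 69.10/12.00 = 5.758 mg/L.
Set 5.758·exp(−k·t) = 1.5 → t = ln(5.758/1.5)/k = 47050 s = 13.07 h.
Distance = v·t = 0.69·47050 = 32470 m = 32.47 km.

32.5 km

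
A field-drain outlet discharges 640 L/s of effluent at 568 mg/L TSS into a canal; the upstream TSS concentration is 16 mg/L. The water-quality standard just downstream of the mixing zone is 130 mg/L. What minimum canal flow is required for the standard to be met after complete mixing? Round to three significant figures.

2460 L/s

Set C_mix = 130: (Q·16.00 + 640.0·568.0) / (Q + 640.0) = 130
→ Q = 640.0·(568.0 − 130)/(130 − 16.00) = 2459 L/s.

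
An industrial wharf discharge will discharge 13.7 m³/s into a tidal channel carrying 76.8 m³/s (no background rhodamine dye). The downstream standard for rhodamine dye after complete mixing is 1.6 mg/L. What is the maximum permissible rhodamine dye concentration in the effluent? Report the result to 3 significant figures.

10.6 mg/L

At the limit, (Qr·Cr + Qe·Cₑ)/(Qr + Qe) = 1.6:
Cₑ = (90.50·1.6 − 76.80·0) / 13.70 = 10.57 mg/L.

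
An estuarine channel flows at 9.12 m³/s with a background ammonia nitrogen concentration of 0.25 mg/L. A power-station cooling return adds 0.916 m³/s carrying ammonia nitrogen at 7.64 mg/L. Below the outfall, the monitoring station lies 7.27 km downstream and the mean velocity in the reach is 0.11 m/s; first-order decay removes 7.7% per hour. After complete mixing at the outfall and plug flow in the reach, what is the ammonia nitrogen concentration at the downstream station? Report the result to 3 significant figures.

Mixed concentration C = ΣQC/ΣQ = (9.120·0.2500 + 0.9160·7.640) / 10.04 = 9.278/10.04 = 0.9245 mg/L.
Travel time t = 7.27·1000 / 0.11 = 66090 s = 18.36 h.
7.7%/h lost → k = −ln(1 − 0.077) = 0.08013 h⁻¹.
Applying C = C₀e^(−kt): 0.9245 × 0.2297 = 0.2124 mg/L.

0.212 mg/L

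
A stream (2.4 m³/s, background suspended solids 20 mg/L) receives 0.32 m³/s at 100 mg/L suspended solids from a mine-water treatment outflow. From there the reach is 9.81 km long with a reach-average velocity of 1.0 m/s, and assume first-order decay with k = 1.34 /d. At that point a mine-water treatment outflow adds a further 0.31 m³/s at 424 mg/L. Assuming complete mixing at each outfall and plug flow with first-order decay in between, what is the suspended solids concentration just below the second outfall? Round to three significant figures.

Conservation of mass: C = (2.400·20.00 + 0.3200·100.0) / 2.720 = 80.00/2.720 = 29.41 mg/L; combined flow 2.720 m³/s.
Travel time t = 9.81·1000 / 1.0 = 9810 s = 2.725 h.
Applying C = C₀e^(−kt): 29.41 × 0.8589 = 25.26 mg/L.
Second outfall: C = (2.720·25.26 + 0.3100·424.0)/3.030 = 66.06 mg/L.

66.1 mg/L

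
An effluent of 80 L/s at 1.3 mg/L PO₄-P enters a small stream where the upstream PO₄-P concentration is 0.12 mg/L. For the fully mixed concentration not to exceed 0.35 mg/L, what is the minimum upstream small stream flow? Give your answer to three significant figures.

330 L/s

Set C_mix = 0.35: (Q·0.1200 + 80.00·1.300) / (Q + 80.00) = 0.35
→ Q = 80.00·(1.300 − 0.35)/(0.35 − 0.1200) = 330.4 L/s.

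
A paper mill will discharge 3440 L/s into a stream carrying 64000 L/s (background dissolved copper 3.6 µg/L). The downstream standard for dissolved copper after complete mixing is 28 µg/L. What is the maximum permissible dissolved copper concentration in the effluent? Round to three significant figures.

At the limit, (Qr·Cr + Qe·Cₑ)/(Qr + Qe) = 28:
Cₑ = (67440·28 − 64000·3.600) / 3440 = 482.0 µg/L.

482 µg/L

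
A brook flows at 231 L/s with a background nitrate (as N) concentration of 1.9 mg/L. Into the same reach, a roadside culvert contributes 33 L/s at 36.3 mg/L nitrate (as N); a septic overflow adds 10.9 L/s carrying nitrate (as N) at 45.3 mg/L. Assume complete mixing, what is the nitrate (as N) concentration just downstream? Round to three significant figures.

Conservation of mass: C = (231.0·1.900 + 33.00·36.30 + 10.90·45.30) / 274.9 = 2131/274.9 = 7.750 mg/L.

7.75 mg/L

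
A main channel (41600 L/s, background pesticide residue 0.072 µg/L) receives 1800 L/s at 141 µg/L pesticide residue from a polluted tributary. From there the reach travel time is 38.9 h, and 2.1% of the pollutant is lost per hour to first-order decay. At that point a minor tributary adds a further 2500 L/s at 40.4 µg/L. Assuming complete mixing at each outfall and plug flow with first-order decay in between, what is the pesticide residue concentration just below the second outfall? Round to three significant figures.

Mixed concentration C = ΣQC/ΣQ = (41600·0.07200 + 1800·141.0) / 43400 = 256800/43400 = 5.917 µg/L; combined flow 43400 L/s.
2.1%/h lost → k = −ln(1 − 0.021) = 0.02122 h⁻¹.
First-order decay: C = 5.917·exp(−k·t) = 5.917·0.4380 = 2.591 µg/L.
Second outfall: C = (43400·2.591 + 2500·40.40)/45900 = 4.651 µg/L.

4.65 µg/L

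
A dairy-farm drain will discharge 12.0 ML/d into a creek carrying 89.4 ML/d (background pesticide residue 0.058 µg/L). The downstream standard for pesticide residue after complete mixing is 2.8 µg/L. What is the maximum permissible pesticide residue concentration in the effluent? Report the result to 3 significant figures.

23.2 µg/L

At the limit, (Qr·Cr + Qe·Cₑ)/(Qr + Qe) = 2.8:
Cₑ = (101.4·2.8 − 89.40·0.05800) / 12.00 = 23.23 µg/L.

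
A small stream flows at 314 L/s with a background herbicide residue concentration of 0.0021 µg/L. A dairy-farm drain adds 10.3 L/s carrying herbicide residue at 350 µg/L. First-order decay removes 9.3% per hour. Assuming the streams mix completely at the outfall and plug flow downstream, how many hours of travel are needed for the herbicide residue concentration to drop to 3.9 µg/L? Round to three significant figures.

10.7 h

Flow-weighted average: C = (314.0·0.002100 + 10.30·350.0) / 324.3 = 3606/324.3 = 11.12 µg/L.
9.3%/h lost → k = −ln(1 − 0.093) = 0.09761 h⁻¹.
11.12·exp(−k·t) = 3.9 → t = ln(11.12/3.9)/k = 38640 s = 10.73 h.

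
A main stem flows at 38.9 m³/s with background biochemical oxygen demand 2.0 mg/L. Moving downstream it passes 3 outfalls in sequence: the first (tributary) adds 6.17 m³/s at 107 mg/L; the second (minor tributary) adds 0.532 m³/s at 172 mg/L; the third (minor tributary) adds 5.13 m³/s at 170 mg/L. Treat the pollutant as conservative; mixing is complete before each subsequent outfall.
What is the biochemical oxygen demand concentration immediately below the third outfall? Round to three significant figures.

Outfall 1: combined Q = 45.07 m³/s; C = (38.90·2.000 + 6.170·107.0)/45.07 = 16.37 mg/L.
Outfall 2: combined Q = 45.60 m³/s; C = (45.07·16.37 + 0.5320·172.0)/45.60 = 18.19 mg/L.
Outfall 3: combined Q = 50.73 m³/s; C = (45.60·18.19 + 5.130·170.0)/50.73 = 33.54 mg/L.

33.5 mg/L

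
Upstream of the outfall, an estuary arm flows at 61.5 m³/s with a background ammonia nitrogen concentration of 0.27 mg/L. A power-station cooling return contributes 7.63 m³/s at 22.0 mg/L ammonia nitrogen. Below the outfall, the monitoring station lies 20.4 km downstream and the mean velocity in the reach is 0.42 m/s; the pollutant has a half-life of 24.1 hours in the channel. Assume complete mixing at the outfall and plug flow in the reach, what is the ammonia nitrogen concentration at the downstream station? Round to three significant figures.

Flow-weighted average: C = (61.50·0.2700 + 7.630·22.00) / 69.13 = 184.5/69.13 = 2.668 mg/L.
Travel time t = 20.4·1000 / 0.42 = 48570 s = 13.49 h.
Half-life 24.1 h → k = ln 2 / 24.1 = 0.02876 h⁻¹ = 0.6903 d⁻¹.
Applying C = C₀e^(−kt): 2.668 × 0.6784 = 1.810 mg/L.

1.81 mg/L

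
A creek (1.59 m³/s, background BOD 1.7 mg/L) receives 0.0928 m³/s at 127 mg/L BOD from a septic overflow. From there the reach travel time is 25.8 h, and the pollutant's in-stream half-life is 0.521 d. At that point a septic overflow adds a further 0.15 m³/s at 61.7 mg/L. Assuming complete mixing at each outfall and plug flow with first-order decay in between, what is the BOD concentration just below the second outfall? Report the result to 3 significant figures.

After mixing, C = (1.590·1.700 + 0.09280·127.0) / 1.683 = 14.49/1.683 = 8.610 mg/L; combined flow 1.683 m³/s.
Half-life 0.521 d → k = ln 2 / 0.521 = 1.330 d⁻¹.
Decay over the reach: 8.610·exp(−kt) = 8.610·0.2393 = 2.060 mg/L.
At the second outfall, C = (1.683·2.060 + 0.1500·61.70) / (1.683 + 0.1500) = 6.941 mg/L.

6.94 mg/L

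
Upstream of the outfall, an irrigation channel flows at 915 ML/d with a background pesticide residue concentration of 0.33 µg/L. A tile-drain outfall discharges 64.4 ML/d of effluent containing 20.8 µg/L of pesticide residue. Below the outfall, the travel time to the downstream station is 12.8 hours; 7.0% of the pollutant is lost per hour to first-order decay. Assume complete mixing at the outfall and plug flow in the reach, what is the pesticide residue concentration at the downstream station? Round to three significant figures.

0.662 µg/L

Conservation of mass: C = (915.0·0.3300 + 64.40·20.80) / 979.4 = 1641/979.4 = 1.676 µg/L.
7.0%/h lost → k = −ln(1 − 0.07) = 0.07257 h⁻¹.
First-order decay: C = 1.676·exp(−k·t) = 1.676·0.3950 = 0.6620 µg/L.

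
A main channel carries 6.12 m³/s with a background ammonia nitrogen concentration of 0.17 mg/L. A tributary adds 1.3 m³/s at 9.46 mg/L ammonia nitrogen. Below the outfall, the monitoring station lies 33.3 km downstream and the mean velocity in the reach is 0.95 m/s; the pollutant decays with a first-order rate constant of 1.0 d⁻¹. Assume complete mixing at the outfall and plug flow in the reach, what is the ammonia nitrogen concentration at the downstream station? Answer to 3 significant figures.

1.20 mg/L

Mixed concentration C = ΣQC/ΣQ = (6.120·0.1700 + 1.300·9.460) / 7.420 = 13.34/7.420 = 1.798 mg/L.
Travel time t = 33.3·1000 / 0.95 = 35050 s = 9.737 h.
Applying C = C₀e^(−kt): 1.798 × 0.6665 = 1.198 mg/L.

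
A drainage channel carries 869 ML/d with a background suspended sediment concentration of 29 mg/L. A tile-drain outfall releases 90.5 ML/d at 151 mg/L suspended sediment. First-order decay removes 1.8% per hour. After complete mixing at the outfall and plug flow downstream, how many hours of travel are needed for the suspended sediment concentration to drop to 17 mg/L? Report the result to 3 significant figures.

Mass balance: C = (869.0·29.00 + 90.50·151.0) / 959.5 = 38870/959.5 = 40.51 mg/L.
1.8%/h lost → k = −ln(1 − 0.018) = 0.01816 h⁻¹.
40.51·exp(−k·t) = 17 → t = ln(40.51/17)/k = 172100 s = 47.80 h.

47.8 h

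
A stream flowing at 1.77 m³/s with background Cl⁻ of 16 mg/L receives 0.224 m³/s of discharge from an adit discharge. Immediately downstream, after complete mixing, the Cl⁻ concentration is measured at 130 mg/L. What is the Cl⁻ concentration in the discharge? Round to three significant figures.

1030 mg/L

Mass balance: 1.770·16.00 + 0.2240·Cₑ = 1.994·130.0
→ Cₑ = (1.994·130.0 − 1.770·16.00) / 0.2240 = 1031 mg/L.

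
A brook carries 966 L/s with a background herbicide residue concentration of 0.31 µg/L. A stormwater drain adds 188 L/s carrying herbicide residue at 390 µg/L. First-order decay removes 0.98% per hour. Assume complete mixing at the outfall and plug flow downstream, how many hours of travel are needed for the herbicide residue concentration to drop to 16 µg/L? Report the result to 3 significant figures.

140 h

Mass balance: C = (966.0·0.3100 + 188.0·390.0) / 1154 = 73620/1154 = 63.80 µg/L.
0.98%/h lost → k = −ln(1 − 0.0098) = 0.009848 h⁻¹.
63.80·exp(−k·t) = 16 → t = ln(63.80/16)/k = 505600 s = 140.4 h.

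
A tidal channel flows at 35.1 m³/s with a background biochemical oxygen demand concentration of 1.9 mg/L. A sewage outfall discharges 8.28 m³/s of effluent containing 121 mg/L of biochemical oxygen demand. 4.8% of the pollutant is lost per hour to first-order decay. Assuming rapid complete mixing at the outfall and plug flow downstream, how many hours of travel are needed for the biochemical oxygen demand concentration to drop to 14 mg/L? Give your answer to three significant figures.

Mass balance: C = (35.10·1.900 + 8.280·121.0) / 43.38 = 1069/43.38 = 24.63 mg/L.
4.8%/h lost → k = −ln(1 − 0.048) = 0.04919 h⁻¹.
24.63·exp(−k·t) = 14 → t = ln(24.63/14)/k = 41350 s = 11.49 h.

11.5 h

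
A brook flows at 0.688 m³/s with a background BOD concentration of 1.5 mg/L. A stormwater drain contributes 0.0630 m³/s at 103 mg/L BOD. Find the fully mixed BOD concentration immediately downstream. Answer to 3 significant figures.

10.0 mg/L

Mass balance: C = (0.6880·1.500 + 0.06300·103.0) / 0.7510 = 7.521/0.7510 = 10.01 mg/L.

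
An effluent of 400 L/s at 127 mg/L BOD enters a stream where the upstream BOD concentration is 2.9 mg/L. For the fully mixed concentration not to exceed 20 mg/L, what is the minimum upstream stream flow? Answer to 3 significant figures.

Set C_mix = 20: (Q·2.900 + 400.0·127.0) / (Q + 400.0) = 20
→ Q = 400.0·(127.0 − 20)/(20 − 2.900) = 2503 L/s.

2500 L/s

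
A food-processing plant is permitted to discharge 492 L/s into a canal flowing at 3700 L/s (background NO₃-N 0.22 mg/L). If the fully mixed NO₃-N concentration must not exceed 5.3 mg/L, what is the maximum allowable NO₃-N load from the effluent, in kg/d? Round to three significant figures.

1850 kg/d

Mass balance at the limit: 3700·0.2200 + 492.0·Cₑ = 4192·5.3 → Cₑ = 43.50 mg/L.
492.0 L/s = 0.4920 m³/s. Load = 0.4920 m³/s × 43.50 g/m³ × 86 400 s/d = 1849 kg/d.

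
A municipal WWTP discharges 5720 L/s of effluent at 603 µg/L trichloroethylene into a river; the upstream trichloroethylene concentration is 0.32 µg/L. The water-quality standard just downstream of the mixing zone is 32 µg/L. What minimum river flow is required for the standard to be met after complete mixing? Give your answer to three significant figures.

Set C_mix = 32: (Q·0.3200 + 5720·603.0) / (Q + 5720) = 32
→ Q = 5720·(603.0 − 32)/(32 − 0.3200) = 103100 L/s.

103000 L/s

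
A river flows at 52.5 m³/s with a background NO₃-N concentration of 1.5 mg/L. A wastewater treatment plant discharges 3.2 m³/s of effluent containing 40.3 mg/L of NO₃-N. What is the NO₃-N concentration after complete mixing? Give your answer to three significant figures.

3.73 mg/L

Mass balance: C = (52.50·1.500 + 3.200·40.30) / 55.70 = 207.7/55.70 = 3.729 mg/L.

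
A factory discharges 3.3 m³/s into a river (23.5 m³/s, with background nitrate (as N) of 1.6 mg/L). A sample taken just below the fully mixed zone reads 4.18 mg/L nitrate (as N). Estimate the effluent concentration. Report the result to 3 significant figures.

Mass balance: 23.50·1.600 + 3.300·Cₑ = 26.80·4.180
→ Cₑ = (26.80·4.180 − 23.50·1.600) / 3.300 = 22.55 mg/L.

22.6 mg/L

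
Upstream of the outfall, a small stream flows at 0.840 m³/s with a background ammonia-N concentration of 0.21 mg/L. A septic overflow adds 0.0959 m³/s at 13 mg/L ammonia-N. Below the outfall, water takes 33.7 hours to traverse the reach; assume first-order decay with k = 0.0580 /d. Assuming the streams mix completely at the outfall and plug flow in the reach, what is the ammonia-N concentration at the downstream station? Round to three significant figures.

Mass balance: C = (0.8400·0.2100 + 0.09590·13.00) / 0.9359 = 1.423/0.9359 = 1.521 mg/L.
Decay over the reach: 1.521·exp(−kt) = 1.521·0.9218 = 1.402 mg/L.

1.40 mg/L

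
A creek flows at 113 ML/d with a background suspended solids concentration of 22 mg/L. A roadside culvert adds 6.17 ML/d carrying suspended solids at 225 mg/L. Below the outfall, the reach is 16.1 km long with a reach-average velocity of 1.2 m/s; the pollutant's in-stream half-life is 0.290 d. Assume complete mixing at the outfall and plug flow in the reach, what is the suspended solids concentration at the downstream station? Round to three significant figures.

22.4 mg/L

Mixed concentration C = ΣQC/ΣQ = (113.0·22.00 + 6.170·225.0) / 119.2 = 3874/119.2 = 32.51 mg/L.
Travel time t = 16.1·1000 / 1.2 = 13420 s = 3.727 h.
Half-life 0.290 d → k = ln 2 / 0.290 = 2.390 d⁻¹.
Decay over the reach: 32.51·exp(−kt) = 32.51·0.6899 = 22.43 mg/L.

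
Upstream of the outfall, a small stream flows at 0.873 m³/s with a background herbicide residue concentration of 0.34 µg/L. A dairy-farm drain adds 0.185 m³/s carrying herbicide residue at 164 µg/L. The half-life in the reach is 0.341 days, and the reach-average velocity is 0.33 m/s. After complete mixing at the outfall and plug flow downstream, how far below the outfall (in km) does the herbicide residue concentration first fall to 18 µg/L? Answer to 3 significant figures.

Conservation of mass: C = (0.8730·0.3400 + 0.1850·164.0) / 1.058 = 30.64/1.058 = 28.96 µg/L.
Half-life 0.341 d → k = ln 2 / 0.341 = 2.033 d⁻¹.
Set 28.96·exp(−k·t) = 18 → t = ln(28.96/18)/k = 20210 s = 5.614 h.
Distance = v·t = 0.33·20210 = 6669 m = 6.669 km.

6.67 km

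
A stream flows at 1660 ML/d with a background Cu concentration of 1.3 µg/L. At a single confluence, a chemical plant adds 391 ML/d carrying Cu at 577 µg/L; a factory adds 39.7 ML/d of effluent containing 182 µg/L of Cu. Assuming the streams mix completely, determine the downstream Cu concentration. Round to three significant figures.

112 µg/L

Mass balance: C = (1660·1.300 + 391.0·577.0 + 39.70·182.0) / 2091 = 235000/2091 = 112.4 µg/L.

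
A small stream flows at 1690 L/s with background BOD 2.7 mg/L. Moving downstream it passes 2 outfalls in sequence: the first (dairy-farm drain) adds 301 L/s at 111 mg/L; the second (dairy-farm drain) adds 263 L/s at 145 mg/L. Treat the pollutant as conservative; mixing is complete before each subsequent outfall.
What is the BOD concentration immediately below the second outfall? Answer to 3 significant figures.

Outfall 1: combined Q = 1991 L/s; C = (1690·2.700 + 301.0·111.0)/1991 = 19.07 mg/L.
Outfall 2: combined Q = 2254 L/s; C = (1991·19.07 + 263.0·145.0)/2254 = 33.77 mg/L.

33.8 mg/L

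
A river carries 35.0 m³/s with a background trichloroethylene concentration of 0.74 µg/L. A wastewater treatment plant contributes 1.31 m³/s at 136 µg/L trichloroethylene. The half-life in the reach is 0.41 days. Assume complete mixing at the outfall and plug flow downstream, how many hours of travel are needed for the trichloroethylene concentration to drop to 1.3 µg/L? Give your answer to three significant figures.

20.8 h

After mixing, C = (35.00·0.7400 + 1.310·136.0) / 36.31 = 204.1/36.31 = 5.620 µg/L.
Half-life 0.41 d → k = ln 2 / 0.41 = 1.691 d⁻¹.
5.620·exp(−k·t) = 1.3 → t = ln(5.620/1.3)/k = 74820 s = 20.78 h.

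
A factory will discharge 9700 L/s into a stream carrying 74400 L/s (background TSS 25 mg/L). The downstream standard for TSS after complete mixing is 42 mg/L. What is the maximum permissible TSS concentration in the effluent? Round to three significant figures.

At the limit, (Qr·Cr + Qe·Cₑ)/(Qr + Qe) = 42:
Cₑ = (84100·42 − 74400·25.00) / 9700 = 172.4 mg/L.

172 mg/L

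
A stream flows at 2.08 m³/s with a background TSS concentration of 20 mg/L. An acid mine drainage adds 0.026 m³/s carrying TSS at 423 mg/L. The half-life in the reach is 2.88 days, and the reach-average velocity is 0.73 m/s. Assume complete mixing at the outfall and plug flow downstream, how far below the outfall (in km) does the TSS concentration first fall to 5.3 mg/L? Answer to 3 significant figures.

Mixed concentration C = ΣQC/ΣQ = (2.080·20.00 + 0.02600·423.0) / 2.106 = 52.60/2.106 = 24.98 mg/L.
Half-life 2.88 d → k = ln 2 / 2.88 = 0.2407 d⁻¹.
Set 24.98·exp(−k·t) = 5.3 → t = ln(24.98/5.3)/k = 556500 s = 154.6 h.
Distance = v·t = 0.73·556500 = 406200 m = 406.2 km.

406 km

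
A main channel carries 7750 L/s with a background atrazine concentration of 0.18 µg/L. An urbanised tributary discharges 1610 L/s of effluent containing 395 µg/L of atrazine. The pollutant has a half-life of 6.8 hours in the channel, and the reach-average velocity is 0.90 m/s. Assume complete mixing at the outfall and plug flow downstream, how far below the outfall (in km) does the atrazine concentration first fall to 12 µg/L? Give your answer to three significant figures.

Mass balance: C = (7750·0.1800 + 1610·395.0) / 9360 = 637300/9360 = 68.09 µg/L.
Half-life 6.8 h → k = ln 2 / 6.8 = 0.1019 h⁻¹ = 2.446 d⁻¹.
Set 68.09·exp(−k·t) = 12 → t = ln(68.09/12)/k = 61310 s = 17.03 h.
Distance = v·t = 0.90·61310 = 55180 m = 55.18 km.

55.2 km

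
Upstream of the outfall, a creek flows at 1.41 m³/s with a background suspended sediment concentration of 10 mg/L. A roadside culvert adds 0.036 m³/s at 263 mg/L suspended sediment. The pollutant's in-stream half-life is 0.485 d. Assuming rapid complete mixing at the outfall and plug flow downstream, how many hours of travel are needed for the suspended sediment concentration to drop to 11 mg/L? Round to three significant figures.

Conservation of mass: C = (1.410·10.00 + 0.03600·263.0) / 1.446 = 23.57/1.446 = 16.30 mg/L.
Half-life 0.485 d → k = ln 2 / 0.485 = 1.429 d⁻¹.
16.30·exp(−k·t) = 11 → t = ln(16.30/11)/k = 23770 s = 6.603 h.

6.60 h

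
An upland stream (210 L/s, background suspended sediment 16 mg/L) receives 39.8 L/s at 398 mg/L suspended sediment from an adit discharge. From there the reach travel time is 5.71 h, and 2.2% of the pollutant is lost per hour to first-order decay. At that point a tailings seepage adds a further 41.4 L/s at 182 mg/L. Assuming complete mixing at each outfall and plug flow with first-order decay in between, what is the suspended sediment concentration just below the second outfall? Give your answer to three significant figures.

Flow-weighted average: C = (210.0·16.00 + 39.80·398.0) / 249.8 = 19200/249.8 = 76.86 mg/L; combined flow 249.8 L/s.
2.2%/h lost → k = −ln(1 − 0.022) = 0.02225 h⁻¹.
Applying C = C₀e^(−kt): 76.86 × 0.8807 = 67.69 mg/L.
At the second outfall, C = (249.8·67.69 + 41.40·182.0) / (249.8 + 41.40) = 83.95 mg/L.

83.9 mg/L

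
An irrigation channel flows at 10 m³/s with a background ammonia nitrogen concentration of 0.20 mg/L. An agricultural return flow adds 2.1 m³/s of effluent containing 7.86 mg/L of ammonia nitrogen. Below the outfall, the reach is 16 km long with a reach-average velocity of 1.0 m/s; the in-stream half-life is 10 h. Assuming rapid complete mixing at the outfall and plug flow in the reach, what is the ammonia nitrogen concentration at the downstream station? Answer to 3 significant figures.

1.12 mg/L

Conservation of mass: C = (10.00·0.2000 + 2.100·7.860) / 12.10 = 18.51/12.10 = 1.529 mg/L.
Travel time t = 16·1000 / 1.0 = 16000 s = 4.444 h.
Half-life 10 h → k = ln 2 / 10 = 0.06931 h⁻¹ = 1.664 d⁻¹.
Applying C = C₀e^(−kt): 1.529 × 0.7349 = 1.124 mg/L.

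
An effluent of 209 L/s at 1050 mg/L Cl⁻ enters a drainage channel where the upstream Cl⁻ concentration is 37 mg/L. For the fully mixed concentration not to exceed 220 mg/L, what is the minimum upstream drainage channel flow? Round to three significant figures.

Set C_mix = 220: (Q·37.00 + 209.0·1050) / (Q + 209.0) = 220
→ Q = 209.0·(1050 − 220)/(220 − 37.00) = 947.9 L/s.

948 L/s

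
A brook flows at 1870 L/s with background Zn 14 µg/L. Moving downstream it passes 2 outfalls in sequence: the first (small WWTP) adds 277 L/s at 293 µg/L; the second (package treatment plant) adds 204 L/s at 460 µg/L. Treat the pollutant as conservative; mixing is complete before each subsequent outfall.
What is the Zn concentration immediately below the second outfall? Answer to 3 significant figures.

85.6 µg/L

Outfall 1: combined Q = 2147 L/s; C = (1870·14.00 + 277.0·293.0)/2147 = 50.00 µg/L.
Outfall 2: combined Q = 2351 L/s; C = (2147·50.00 + 204.0·460.0)/2351 = 85.57 µg/L.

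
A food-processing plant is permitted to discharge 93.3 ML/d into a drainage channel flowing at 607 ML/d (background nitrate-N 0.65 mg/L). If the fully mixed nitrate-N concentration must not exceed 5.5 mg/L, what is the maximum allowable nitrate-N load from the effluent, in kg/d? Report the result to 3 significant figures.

3460 kg/d

Mass balance at the limit: 607.0·0.6500 + 93.30·Cₑ = 700.3·5.5 → Cₑ = 37.05 mg/L.
93.30 ML/d = 1.080 m³/s. Load = 1.080 m³/s × 37.05 g/m³ × 86 400 s/d = 3457 kg/d.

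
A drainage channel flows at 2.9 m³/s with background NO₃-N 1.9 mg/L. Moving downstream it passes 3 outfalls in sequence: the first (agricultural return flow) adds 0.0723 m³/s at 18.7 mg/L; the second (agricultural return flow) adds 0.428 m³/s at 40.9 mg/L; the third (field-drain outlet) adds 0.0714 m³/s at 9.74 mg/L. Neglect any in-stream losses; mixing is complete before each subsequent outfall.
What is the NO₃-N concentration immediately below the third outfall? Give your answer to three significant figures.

Outfall 1: combined Q = 2.972 m³/s; C = (2.900·1.900 + 0.07230·18.70)/2.972 = 2.309 mg/L.
Outfall 2: combined Q = 3.400 m³/s; C = (2.972·2.309 + 0.4280·40.90)/3.400 = 7.166 mg/L.
Outfall 3: combined Q = 3.472 m³/s; C = (3.400·7.166 + 0.07140·9.740)/3.472 = 7.219 mg/L.

7.22 mg/L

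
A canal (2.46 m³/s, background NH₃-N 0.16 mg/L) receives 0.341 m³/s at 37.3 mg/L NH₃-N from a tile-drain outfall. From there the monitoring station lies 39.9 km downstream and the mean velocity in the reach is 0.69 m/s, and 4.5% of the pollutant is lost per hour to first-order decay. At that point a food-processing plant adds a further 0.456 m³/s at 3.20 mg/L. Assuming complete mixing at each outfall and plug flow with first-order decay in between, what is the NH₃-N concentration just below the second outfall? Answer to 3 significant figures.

2.37 mg/L

After mixing, C = (2.460·0.1600 + 0.3410·37.30) / 2.801 = 13.11/2.801 = 4.682 mg/L; combined flow 2.801 m³/s.
Travel time t = 39.9·1000 / 0.69 = 57830 s = 16.06 h.
4.5%/h lost → k = −ln(1 − 0.045) = 0.04604 h⁻¹.
First-order decay: C = 4.682·exp(−k·t) = 4.682·0.4773 = 2.235 mg/L.
At the second outfall, C = (2.801·2.235 + 0.4560·3.200) / (2.801 + 0.4560) = 2.370 mg/L.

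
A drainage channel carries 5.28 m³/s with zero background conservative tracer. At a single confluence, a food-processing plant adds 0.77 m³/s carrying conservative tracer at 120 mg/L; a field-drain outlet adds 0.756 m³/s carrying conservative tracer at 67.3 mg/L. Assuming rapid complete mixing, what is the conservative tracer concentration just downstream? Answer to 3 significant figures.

21.1 mg/L

Mixed concentration C = ΣQC/ΣQ = (5.280·0 + 0.7700·120.0 + 0.7560·67.30) / 6.806 = 143.3/6.806 = 21.05 mg/L.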